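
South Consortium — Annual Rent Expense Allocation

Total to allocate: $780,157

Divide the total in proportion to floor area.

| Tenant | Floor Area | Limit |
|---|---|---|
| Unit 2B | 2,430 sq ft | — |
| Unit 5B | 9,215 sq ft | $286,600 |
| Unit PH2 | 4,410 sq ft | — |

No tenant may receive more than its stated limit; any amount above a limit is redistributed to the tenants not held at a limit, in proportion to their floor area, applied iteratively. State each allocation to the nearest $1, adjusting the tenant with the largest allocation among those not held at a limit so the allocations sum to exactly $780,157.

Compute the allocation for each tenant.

Total floor area = 16,055.
Proportional shares (ignoring caps): Unit 2B 118,080.44; Unit 5B 447,782.42; Unit PH2 214,294.14.
Cap binds for Unit 5B ($286,600); remaining pool $493,557 reallocated over remaining floor area 6,840.
Redistributed shares: Unit 2B 175,342.62 → $175,343; Unit PH2 318,214.38 → $318,214.

Unit 2B: $175,343 · Unit 5B: $286,600 · Unit PH2: $318,214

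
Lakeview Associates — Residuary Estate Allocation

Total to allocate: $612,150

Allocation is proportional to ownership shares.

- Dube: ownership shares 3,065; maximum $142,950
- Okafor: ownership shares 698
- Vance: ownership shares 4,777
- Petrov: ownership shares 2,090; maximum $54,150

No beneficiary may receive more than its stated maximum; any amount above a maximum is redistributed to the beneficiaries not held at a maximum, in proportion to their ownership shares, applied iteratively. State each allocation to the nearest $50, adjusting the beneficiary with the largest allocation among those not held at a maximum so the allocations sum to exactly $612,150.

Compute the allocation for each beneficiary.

Sum of ownership shares: 10,630.
Pro-rata shares before constraints: Dube 176,504.21; Okafor 40,195.74; Vance 275,093.18; Petrov 120,356.87.
Capped: Dube ($142,950), Petrov ($54,150); remaining pool $415,050 reallocated over remaining ownership shares 5,475.
Shares after redistribution: Okafor 52,914.14 → $52,900; Vance 362,135.86 → $362,150.

Dube: $142,950; Okafor: $52,900; Vance: $362,150; Petrov: $54,150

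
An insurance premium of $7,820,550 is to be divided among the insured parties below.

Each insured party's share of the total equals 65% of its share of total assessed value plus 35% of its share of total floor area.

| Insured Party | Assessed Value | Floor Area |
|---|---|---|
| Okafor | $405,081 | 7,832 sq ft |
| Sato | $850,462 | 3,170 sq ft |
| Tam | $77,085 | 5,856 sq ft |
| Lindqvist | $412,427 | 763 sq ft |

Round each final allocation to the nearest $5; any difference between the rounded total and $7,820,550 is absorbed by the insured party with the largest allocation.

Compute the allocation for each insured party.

Okafor: $2,396,605; Sato: $2,969,820; Tam: $1,134,200; Lindqvist: $1,319,925

Assessed value total 1,745,055; floor area total 17,621.
Combined weights (65% assessed value + 35% floor area): Okafor 0.3064; Sato 0.3797; Tam 0.1450; Lindqvist 0.1688.
Raw shares: Okafor 2,396,602.84; Sato 2,969,819.94; Tam 1,134,202.36; Lindqvist 1,319,924.85.
At nearest $5: Okafor $2,396,605; Sato $2,969,820; Tam $1,134,200; Lindqvist $1,319,925. Sum = $7,820,550.
Sum already equals the total — no adjustment.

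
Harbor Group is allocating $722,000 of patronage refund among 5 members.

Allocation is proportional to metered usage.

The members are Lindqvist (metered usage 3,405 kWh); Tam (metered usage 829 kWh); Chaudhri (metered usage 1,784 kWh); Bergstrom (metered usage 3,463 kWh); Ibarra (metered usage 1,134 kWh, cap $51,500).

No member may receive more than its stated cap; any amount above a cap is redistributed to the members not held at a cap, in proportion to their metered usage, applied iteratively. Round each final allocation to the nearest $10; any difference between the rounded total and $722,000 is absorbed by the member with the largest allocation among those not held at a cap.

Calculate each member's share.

Lindqvist: $240,800 | Tam: $58,630 | Chaudhri: $126,170 | Bergstrom: $244,900 | Ibarra: $51,500

Metered usage total: 10,615.
Unconstrained shares: Lindqvist 231,597.74; Tam 56,386.06; Chaudhri 121,342.25; Bergstrom 235,542.72; Ibarra 77,131.23.
Capped: Ibarra ($51,500); residual $670,500 reallocated over remaining metered usage 9,481.
Remaining shares: Lindqvist 240,802.92 → $240,800; Tam 58,627.20 → $58,630; Chaudhri 126,165.17 → $126,170; Bergstrom 244,904.70 → $244,900.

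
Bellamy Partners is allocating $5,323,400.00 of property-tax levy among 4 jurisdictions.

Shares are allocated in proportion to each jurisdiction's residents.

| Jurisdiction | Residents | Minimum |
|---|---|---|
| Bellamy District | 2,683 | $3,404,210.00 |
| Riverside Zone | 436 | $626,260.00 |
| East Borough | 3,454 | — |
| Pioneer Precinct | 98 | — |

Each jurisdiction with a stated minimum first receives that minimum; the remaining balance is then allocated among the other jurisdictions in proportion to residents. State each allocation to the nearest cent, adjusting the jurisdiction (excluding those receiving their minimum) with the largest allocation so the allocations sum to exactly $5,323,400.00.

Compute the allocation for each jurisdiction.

Minimums first: Bellamy District $3,404,210.00; Riverside Zone $626,260.00. Remaining pool $1,292,930.00.
Remaining pool split over remaining residents 3,552: East Borough 1,257,257.9448 → $1,257,257.94; Pioneer Precinct 35,672.0552 → $35,672.06.

Bellamy District: $3,404,210.00; Riverside Zone: $626,260.00; East Borough: $1,257,257.94; Pioneer Precinct: $35,672.06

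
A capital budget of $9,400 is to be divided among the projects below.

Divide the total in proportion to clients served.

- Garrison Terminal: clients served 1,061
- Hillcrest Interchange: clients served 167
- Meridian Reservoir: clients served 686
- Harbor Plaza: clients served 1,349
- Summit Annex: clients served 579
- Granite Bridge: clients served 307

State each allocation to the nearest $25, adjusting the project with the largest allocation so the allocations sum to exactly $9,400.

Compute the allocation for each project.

Garrison Terminal: $2,400; Hillcrest Interchange: $375; Meridian Reservoir: $1,550; Harbor Plaza: $3,075; Summit Annex: $1,300; Granite Bridge: $700

Total clients served = 4,149.
Pro-rata amounts: Garrison Terminal 1,061/4,149 × $9,400 = 2,403.81; Hillcrest Interchange 167/4,149 × $9,400 = 378.36; Meridian Reservoir 686/4,149 × $9,400 = 1,554.21; Harbor Plaza 1,349/4,149 × $9,400 = 3,056.30; Summit Annex 579/4,149 × $9,400 = 1,311.79; Granite Bridge 307/4,149 × $9,400 = 695.54.
After rounding ($25): Garrison Terminal $2,400; Hillcrest Interchange $375; Meridian Reservoir $1,550; Harbor Plaza $3,050; Summit Annex $1,300; Granite Bridge $700. Sum = $9,375.
Difference $9,400 − $9,375 = +$25 applied to largest allocation (Harbor Plaza): Harbor Plaza becomes $3,075.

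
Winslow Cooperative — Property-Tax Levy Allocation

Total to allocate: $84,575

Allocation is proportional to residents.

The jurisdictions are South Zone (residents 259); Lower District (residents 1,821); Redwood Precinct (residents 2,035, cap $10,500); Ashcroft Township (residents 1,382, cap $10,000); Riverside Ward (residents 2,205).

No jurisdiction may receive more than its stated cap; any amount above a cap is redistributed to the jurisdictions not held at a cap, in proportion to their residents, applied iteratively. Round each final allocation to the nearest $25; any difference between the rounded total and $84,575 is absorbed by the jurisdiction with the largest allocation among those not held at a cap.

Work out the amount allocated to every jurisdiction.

Residents total: 7,702.
Pro-rata shares before constraints: South Zone 2,844.06; Lower District 19,996.24; Redwood Precinct 22,346.16; Ashcroft Township 15,175.62; Riverside Ward 24,212.92.
Cap binds for Redwood Precinct ($10,500), Ashcroft Township ($10,000); balance $64,075 reallocated over remaining residents 4,285.
Remaining shares: South Zone 3,872.91 → $3,875; Lower District 27,230.01 → $27,225; Riverside Ward 32,972.08 → $32,975.

South Zone: $3,875 | Lower District: $27,225 | Redwood Precinct: $10,500 | Ashcroft Township: $10,000 | Riverside Ward: $32,975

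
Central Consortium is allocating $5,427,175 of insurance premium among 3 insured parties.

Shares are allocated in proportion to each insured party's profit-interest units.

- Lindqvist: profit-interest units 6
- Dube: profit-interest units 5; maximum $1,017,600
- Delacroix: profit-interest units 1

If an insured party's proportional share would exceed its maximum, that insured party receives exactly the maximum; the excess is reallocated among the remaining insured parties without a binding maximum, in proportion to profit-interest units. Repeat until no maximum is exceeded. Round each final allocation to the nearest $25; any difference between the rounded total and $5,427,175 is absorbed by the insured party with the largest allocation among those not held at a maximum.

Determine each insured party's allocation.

Sum of profit-interest units: 12.
Unconstrained shares: Lindqvist 2,713,587.50; Dube 2,261,322.92; Delacroix 452,264.58.
Held at cap: Dube ($1,017,600); balance $4,409,575 reallocated over remaining profit-interest units 7.
Redistributed shares: Lindqvist 3,779,635.71 → $3,779,625; Delacroix 629,939.29 → $629,950.

Lindqvist: $3,779,625 · Dube: $1,017,600 · Delacroix: $629,950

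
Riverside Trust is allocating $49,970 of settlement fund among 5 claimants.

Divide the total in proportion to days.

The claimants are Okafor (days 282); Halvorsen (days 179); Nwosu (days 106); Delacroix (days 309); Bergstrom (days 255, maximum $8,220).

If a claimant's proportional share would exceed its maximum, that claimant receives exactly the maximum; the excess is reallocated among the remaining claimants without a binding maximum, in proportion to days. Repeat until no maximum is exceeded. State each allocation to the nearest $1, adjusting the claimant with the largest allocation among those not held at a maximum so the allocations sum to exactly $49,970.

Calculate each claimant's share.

Okafor: $13,440; Halvorsen: $8,531; Nwosu: $5,052; Delacroix: $14,727; Bergstrom: $8,220

Days total: 1,131.
Unconstrained shares: Okafor 12,459.36; Halvorsen 7,908.60; Nwosu 4,683.31; Delacroix 13,652.28; Bergstrom 11,266.45.
Capped: Bergstrom ($8,220); remaining pool $41,750 reallocated over remaining days 876.
Redistributed shares: Okafor 13,440.07 → $13,440; Halvorsen 8,531.11 → $8,531; Nwosu 5,051.94 → $5,052; Delacroix 14,726.88 → $14,727.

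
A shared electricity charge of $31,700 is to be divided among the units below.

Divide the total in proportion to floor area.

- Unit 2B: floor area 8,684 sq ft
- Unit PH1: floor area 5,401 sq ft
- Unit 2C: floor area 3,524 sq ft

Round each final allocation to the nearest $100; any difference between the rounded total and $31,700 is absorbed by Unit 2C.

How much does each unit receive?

Unit 2B: $15,600 · Unit PH1: $9,700 · Unit 2C: $6,400

Floor area total: 17,609.
Pro-rata amounts: Unit 2B 8,684/17,609 × $31,700 = 15,633.07; Unit PH1 5,401/17,609 × $31,700 = 9,722.97; Unit 2C 3,524/17,609 × $31,700 = 6,343.96.
At nearest $100: Unit 2B $15,600; Unit PH1 $9,700; Unit 2C $6,300. Sum = $31,600.
Difference $31,700 − $31,600 = +$100 applied to Unit 2C: Unit 2C becomes $6,400.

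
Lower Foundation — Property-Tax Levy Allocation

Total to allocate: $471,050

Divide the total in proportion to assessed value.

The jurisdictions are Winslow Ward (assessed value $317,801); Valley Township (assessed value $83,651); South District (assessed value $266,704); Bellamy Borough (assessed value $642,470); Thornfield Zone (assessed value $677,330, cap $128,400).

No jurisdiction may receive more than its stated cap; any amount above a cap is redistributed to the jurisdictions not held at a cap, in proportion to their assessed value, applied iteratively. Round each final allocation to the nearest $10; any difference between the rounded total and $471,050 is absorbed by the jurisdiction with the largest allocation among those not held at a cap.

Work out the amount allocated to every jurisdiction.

Sum of assessed value: 1,987,956.
Pro-rata shares before constraints: Winslow Ward 75,303.56; Valley Township 19,821.27; South District 63,196.03; Bellamy Borough 152,234.50; Thornfield Zone 160,494.65.
Cap binds for Thornfield Zone ($128,400); remaining pool $342,650 reallocated over remaining assessed value 1,310,626.
Shares after redistribution: Winslow Ward 83,085.88 → $83,090; Valley Township 21,869.71 → $21,870; South District 69,727.08 → $69,730; Bellamy Borough 167,967.33 → $167,970.
Rounding difference −$10 applied to Bellamy Borough → $167,960.

Winslow Ward: $83,090 | Valley Township: $21,870 | South District: $69,730 | Bellamy Borough: $167,960 | Thornfield Zone: $128,400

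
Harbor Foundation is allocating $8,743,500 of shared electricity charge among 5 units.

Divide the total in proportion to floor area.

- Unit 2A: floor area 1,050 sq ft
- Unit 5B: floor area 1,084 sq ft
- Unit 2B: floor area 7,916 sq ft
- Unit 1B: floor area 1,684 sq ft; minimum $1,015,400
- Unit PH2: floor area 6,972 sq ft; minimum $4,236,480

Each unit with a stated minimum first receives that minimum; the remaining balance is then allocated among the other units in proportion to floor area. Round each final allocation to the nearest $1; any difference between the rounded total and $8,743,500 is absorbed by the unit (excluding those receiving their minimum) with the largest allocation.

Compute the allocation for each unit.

Unit 2A: $364,796 · Unit 5B: $376,609 · Unit 2B: $2,750,215 · Unit 1B: $1,015,400 · Unit PH2: $4,236,480

Guaranteed amounts: Unit 1B $1,015,400; Unit PH2 $4,236,480. Balance $3,491,620.
Balance split over remaining floor area 10,050: Unit 2A 364,796.12 → $364,796; Unit 5B 376,608.57 → $376,609; Unit 2B 2,750,215.32 → $2,750,215.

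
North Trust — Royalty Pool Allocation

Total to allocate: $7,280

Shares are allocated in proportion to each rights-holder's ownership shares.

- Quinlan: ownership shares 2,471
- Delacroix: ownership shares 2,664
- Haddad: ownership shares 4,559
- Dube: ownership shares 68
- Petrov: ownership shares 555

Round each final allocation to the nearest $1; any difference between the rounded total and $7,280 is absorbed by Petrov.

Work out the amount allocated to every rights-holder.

Quinlan: $1,744 · Delacroix: $1,880 · Haddad: $3,217 · Dube: $48 · Petrov: $391

Combined ownership shares = 10,317.
Pro-rata amounts: Quinlan 2,471/10,317 × $7,280 = 1,743.62; Delacroix 2,664/10,317 × $7,280 = 1,879.80; Haddad 4,559/10,317 × $7,280 = 3,216.97; Dube 68/10,317 × $7,280 = 47.98; Petrov 555/10,317 × $7,280 = 391.63.
At nearest $1: Quinlan $1,744; Delacroix $1,880; Haddad $3,217; Dube $48; Petrov $392. Sum = $7,281.
Difference $7,280 − $7,281 = −$1 applied to Petrov: Petrov becomes $391.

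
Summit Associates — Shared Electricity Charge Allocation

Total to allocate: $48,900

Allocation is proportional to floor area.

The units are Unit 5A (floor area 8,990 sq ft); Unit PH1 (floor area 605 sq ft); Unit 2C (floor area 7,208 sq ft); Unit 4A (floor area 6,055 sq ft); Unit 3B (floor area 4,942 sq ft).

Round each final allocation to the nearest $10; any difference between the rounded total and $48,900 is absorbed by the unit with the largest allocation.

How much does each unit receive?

Combined floor area = 27,800.
Proportional shares: Unit 5A 8,990/27,800 × $48,900 = 15,813.35; Unit PH1 605/27,800 × $48,900 = 1,064.19; Unit 2C 7,208/27,800 × $48,900 = 12,678.82; Unit 4A 6,055/27,800 × $48,900 = 10,650.70; Unit 3B 4,942/27,800 × $48,900 = 8,692.94.
Rounded to nearest $10: Unit 5A $15,810; Unit PH1 $1,060; Unit 2C $12,680; Unit 4A $10,650; Unit 3B $8,690. Sum = $48,890.
Difference $48,900 − $48,890 = +$10 applied to largest allocation (Unit 5A): Unit 5A becomes $15,820.

Unit 5A: $15,820 · Unit PH1: $1,060 · Unit 2C: $12,680 · Unit 4A: $10,650 · Unit 3B: $8,690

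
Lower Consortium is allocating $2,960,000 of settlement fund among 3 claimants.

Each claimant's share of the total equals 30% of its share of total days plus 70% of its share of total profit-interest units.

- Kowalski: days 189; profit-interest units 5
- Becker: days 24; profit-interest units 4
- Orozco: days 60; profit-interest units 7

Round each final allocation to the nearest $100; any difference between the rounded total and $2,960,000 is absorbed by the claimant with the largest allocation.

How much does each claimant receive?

Kowalski: $1,262,200 · Becker: $596,100 · Orozco: $1,101,700

Totals — days 273, profit-interest units 16.
Combined weights (30% days + 70% profit-interest units): Kowalski 0.4264; Becker 0.2014; Orozco 0.3722.
Proportional shares: Kowalski 1,262,269.23; Becker 596,065.93; Orozco 1,101,664.84.
Rounded to nearest $100: Kowalski $1,262,300; Becker $596,100; Orozco $1,101,700. Sum = $2,960,100.
Difference $2,960,000 − $2,960,100 = −$100 applied to largest allocation (Kowalski): Kowalski becomes $1,262,200.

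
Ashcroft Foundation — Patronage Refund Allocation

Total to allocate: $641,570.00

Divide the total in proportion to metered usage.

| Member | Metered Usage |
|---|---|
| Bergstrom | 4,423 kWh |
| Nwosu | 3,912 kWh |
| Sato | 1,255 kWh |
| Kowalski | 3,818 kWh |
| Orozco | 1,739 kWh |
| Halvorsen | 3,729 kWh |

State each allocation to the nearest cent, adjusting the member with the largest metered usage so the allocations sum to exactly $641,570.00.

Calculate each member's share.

Bergstrom: $150,331.87 · Nwosu: $132,963.65 · Sato: $42,655.77 · Kowalski: $129,768.71 · Orozco: $59,106.28 · Halvorsen: $126,743.72

Sum of metered usage: 4,423 + 3,912 + 1,255 + 3,818 + 1,739 + 3,729 = 18,876.
Raw shares: Bergstrom 150,331.8558; Nwosu 132,963.6491; Sato 42,655.7719; Kowalski 129,768.7148; Orozco 59,106.2847; Halvorsen 126,743.7238.
At nearest cent: Bergstrom $150,331.86; Nwosu $132,963.65; Sato $42,655.77; Kowalski $129,768.71; Orozco $59,106.28; Halvorsen $126,743.72. Sum = $641,569.99.
Difference $641,570.00 − $641,569.99 = +$0.01 applied to largest metered usage (Bergstrom): Bergstrom becomes $150,331.87.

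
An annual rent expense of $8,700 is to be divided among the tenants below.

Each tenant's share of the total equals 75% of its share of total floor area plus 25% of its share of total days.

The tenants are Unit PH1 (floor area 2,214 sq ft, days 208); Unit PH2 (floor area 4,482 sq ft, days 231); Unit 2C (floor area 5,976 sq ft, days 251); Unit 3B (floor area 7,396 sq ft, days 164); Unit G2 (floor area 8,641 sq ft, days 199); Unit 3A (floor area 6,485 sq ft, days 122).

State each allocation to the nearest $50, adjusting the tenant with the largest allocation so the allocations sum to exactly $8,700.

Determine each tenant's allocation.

Floor area total 35,194; days total 1,175.
Combined weights (75% floor area + 25% days): Unit PH1 0.0914; Unit PH2 0.1447; Unit 2C 0.1808; Unit 3B 0.1925; Unit G2 0.2265; Unit 3A 0.1642.
Unrounded shares: Unit PH1 795.50; Unit PH2 1,258.56; Unit 2C 1,572.57; Unit 3B 1,674.80; Unit G2 1,970.41; Unit 3A 1,428.15.
Rounded to nearest $50: Unit PH1 $800; Unit PH2 $1,250; Unit 2C $1,550; Unit 3B $1,650; Unit G2 $1,950; Unit 3A $1,450. Sum = $8,650.
Difference $8,700 − $8,650 = +$50 applied to largest allocation (Unit G2): Unit G2 becomes $2,000.

Unit PH1: $800 | Unit PH2: $1,250 | Unit 2C: $1,550 | Unit 3B: $1,650 | Unit G2: $2,000 | Unit 3A: $1,450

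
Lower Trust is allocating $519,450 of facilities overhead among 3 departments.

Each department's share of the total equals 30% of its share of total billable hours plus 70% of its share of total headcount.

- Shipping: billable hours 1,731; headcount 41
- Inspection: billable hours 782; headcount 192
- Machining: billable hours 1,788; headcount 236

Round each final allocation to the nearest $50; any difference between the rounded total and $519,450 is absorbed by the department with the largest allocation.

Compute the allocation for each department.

Totals — billable hours 4,301, headcount 469.
Blended shares (30% billable hours + 70% headcount): Shipping 0.1819; Inspection 0.3411; Machining 0.4770.
Raw shares: Shipping 94,505.30; Inspection 177,190.95; Machining 247,753.75.
Rounded to nearest $50: Shipping $94,500; Inspection $177,200; Machining $247,750. Sum = $519,450.
No rounding difference to absorb.

Shipping: $94,500 | Inspection: $177,200 | Machining: $247,750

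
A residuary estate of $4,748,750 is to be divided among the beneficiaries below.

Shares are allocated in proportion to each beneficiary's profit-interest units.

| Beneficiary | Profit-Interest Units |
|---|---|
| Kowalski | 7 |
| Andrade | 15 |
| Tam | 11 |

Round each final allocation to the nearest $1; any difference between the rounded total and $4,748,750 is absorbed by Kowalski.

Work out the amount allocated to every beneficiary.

Profit-interest units total: 33.
Pro-rata amounts: Kowalski 7/33 × $4,748,750 = 1,007,310.61; Andrade 15/33 × $4,748,750 = 2,158,522.73; Tam 11/33 × $4,748,750 = 1,582,916.67.
At nearest $1: Kowalski $1,007,311; Andrade $2,158,523; Tam $1,582,917. Sum = $4,748,751.
Difference $4,748,750 − $4,748,751 = −$1 applied to Kowalski: Kowalski becomes $1,007,310.

Kowalski: $1,007,310; Andrade: $2,158,523; Tam: $1,582,917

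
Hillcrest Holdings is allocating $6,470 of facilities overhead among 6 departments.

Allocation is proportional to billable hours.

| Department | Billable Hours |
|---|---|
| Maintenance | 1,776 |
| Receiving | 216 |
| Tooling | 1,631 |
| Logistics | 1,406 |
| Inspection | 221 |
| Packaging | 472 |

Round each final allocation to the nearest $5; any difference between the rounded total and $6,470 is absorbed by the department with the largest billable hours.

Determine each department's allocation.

Maintenance: $2,005; Receiving: $245; Tooling: $1,845; Logistics: $1,590; Inspection: $250; Packaging: $535

Total billable hours = 1,776 + 216 + 1,631 + 1,406 + 221 + 472 = 5,722.
Unrounded shares: Maintenance 2,008.16; Receiving 244.24; Tooling 1,844.21; Logistics 1,589.80; Inspection 249.89; Packaging 533.70.
Rounded to nearest $5: Maintenance $2,010; Receiving $245; Tooling $1,845; Logistics $1,590; Inspection $250; Packaging $535. Sum = $6,475.
Difference $6,470 − $6,475 = −$5 applied to largest billable hours (Maintenance): Maintenance becomes $2,005.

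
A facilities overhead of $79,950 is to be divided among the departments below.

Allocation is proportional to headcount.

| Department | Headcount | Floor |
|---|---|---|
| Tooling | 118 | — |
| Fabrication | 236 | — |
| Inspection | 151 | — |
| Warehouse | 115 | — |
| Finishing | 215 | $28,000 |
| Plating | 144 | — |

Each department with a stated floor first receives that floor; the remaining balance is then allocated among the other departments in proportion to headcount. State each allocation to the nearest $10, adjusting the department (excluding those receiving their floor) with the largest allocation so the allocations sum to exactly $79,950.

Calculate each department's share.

Guaranteed amounts: Finishing $28,000. Balance $51,950.
Balance split over remaining headcount 764: Tooling 8,023.69 → $8,020; Fabrication 16,047.38 → $16,050; Inspection 10,267.60 → $10,270; Warehouse 7,819.70 → $7,820; Plating 9,791.62 → $9,790.

Tooling: $8,020 · Fabrication: $16,050 · Inspection: $10,270 · Warehouse: $7,820 · Finishing: $28,000 · Plating: $9,790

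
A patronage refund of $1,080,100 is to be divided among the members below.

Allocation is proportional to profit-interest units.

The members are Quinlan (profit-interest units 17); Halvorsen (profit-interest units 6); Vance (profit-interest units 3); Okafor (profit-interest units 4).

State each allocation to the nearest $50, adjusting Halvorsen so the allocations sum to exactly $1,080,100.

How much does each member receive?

Sum of profit-interest units: 30.
Pro-rata amounts: Quinlan 17/30 × $1,080,100 = 612,056.67; Halvorsen 6/30 × $1,080,100 = 216,020.00; Vance 3/30 × $1,080,100 = 108,010.00; Okafor 4/30 × $1,080,100 = 144,013.33.
At nearest $50: Quinlan $612,050; Halvorsen $216,000; Vance $108,000; Okafor $144,000. Sum = $1,080,050.
Difference $1,080,100 − $1,080,050 = +$50 applied to Halvorsen: Halvorsen becomes $216,050.

Quinlan: $612,050 | Halvorsen: $216,050 | Vance: $108,000 | Okafor: $144,000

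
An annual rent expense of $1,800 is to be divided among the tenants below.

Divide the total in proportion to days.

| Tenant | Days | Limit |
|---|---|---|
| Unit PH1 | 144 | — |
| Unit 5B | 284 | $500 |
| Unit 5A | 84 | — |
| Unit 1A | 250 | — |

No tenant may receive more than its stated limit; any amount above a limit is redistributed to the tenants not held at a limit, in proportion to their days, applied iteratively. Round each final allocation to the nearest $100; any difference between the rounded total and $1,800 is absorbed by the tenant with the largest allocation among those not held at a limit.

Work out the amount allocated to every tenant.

Combined days = 762.
Proportional shares (ignoring caps): Unit PH1 340.16; Unit 5B 670.87; Unit 5A 198.43; Unit 1A 590.55.
Cap binds for Unit 5B ($500); balance $1,300 reallocated over remaining days 478.
Remaining shares: Unit PH1 391.63 → $400; Unit 5A 228.45 → $200; Unit 1A 679.92 → $700.

Unit PH1: $400 | Unit 5B: $500 | Unit 5A: $200 | Unit 1A: $700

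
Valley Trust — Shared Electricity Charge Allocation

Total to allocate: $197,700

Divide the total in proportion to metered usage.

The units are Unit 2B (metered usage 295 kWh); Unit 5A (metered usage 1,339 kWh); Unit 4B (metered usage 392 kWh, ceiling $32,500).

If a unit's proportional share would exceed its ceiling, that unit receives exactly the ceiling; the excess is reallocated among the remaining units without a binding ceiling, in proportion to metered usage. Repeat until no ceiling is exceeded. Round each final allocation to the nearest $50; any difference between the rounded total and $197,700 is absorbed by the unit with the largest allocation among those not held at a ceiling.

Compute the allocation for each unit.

Unit 2B: $29,800; Unit 5A: $135,400; Unit 4B: $32,500

Metered usage total: 2,026.
Unconstrained shares: Unit 2B 28,786.53; Unit 5A 130,661.55; Unit 4B 38,251.92.
Held at cap: Unit 4B ($32,500); residual $165,200 reallocated over remaining metered usage 1,634.
Shares after redistribution: Unit 2B 29,824.97 → $29,800; Unit 5A 135,375.03 → $135,400.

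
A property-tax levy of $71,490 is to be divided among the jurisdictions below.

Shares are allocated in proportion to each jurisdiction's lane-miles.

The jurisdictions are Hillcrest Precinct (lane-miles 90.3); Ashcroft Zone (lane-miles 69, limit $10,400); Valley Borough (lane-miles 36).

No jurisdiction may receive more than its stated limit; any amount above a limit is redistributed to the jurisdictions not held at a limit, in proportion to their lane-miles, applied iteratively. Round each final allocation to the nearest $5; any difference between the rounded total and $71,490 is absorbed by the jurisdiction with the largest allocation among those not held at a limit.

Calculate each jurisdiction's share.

Hillcrest Precinct: $43,675; Ashcroft Zone: $10,400; Valley Borough: $17,415

Sum of lane-miles: 195.3.
Pro-rata shares before constraints: Hillcrest Precinct 33,054.52; Ashcroft Zone 25,257.60; Valley Borough 13,177.88.
Cap binds for Ashcroft Zone ($10,400); remaining pool $61,090 reallocated over remaining lane-miles 126.3.
Remaining shares: Hillcrest Precinct 43,677.17 → $43,675; Valley Borough 17,412.83 → $17,415.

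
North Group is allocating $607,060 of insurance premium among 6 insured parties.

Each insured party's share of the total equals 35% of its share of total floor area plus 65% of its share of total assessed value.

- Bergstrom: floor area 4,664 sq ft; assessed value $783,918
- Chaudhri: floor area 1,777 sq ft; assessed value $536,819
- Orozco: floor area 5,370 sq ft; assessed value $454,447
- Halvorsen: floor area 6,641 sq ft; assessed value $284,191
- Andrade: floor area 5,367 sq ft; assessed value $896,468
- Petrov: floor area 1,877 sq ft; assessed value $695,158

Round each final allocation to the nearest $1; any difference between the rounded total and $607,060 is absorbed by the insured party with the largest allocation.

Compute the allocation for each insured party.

Bergstrom: $123,288; Chaudhri: $72,711; Orozco: $93,518; Halvorsen: $85,627; Andrade: $141,265; Petrov: $90,651

Floor area total 25,696; assessed value total 3,651,001.
Blended shares (35% floor area + 65% assessed value): Bergstrom 0.2031; Chaudhri 0.1198; Orozco 0.1541; Halvorsen 0.1411; Andrade 0.2327; Petrov 0.1493.
Proportional shares: Bergstrom 123,288.40; Chaudhri 72,711.13; Orozco 93,517.84; Halvorsen 85,626.54; Andrade 141,265.31; Petrov 90,650.79.
At nearest $1: Bergstrom $123,288; Chaudhri $72,711; Orozco $93,518; Halvorsen $85,627; Andrade $141,265; Petrov $90,651. Sum = $607,060.
Sum already equals the total — no adjustment.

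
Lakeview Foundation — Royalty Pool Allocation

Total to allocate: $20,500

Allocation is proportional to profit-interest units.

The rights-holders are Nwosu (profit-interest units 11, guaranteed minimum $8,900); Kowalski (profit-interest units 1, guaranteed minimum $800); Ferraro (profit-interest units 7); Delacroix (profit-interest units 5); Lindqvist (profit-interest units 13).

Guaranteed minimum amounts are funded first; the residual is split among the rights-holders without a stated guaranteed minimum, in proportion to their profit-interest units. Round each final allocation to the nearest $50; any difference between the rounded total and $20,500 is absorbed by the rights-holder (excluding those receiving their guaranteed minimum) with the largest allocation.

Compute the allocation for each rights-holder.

Nwosu: $8,900; Kowalski: $800; Ferraro: $3,000; Delacroix: $2,150; Lindqvist: $5,650

Minimums first: Nwosu $8,900; Kowalski $800. Residual $10,800.
Residual split over remaining profit-interest units 25: Ferraro 3,024.00 → $3,000; Delacroix 2,160.00 → $2,150; Lindqvist 5,616.00 → $5,600.
Rounding difference +$50 applied to Lindqvist → $5,650.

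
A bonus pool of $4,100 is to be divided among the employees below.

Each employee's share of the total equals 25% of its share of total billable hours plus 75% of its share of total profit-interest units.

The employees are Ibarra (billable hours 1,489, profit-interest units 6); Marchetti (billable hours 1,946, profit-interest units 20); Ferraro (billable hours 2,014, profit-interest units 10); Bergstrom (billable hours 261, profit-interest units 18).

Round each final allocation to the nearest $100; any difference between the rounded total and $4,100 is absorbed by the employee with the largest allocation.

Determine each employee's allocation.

Ibarra: $600; Marchetti: $1,500; Ferraro: $900; Bergstrom: $1,100

Totals — billable hours 5,710, profit-interest units 54.
Blended shares (25% billable hours + 75% profit-interest units): Ibarra 0.1485; Marchetti 0.3630; Ferraro 0.2271; Bergstrom 0.2614.
Proportional shares: Ibarra 608.96; Marchetti 1,488.21; Ferraro 930.98; Bergstrom 1,071.85.
After rounding ($100): Ibarra $600; Marchetti $1,500; Ferraro $900; Bergstrom $1,100. Sum = $4,100.
Sum already equals the total — no adjustment.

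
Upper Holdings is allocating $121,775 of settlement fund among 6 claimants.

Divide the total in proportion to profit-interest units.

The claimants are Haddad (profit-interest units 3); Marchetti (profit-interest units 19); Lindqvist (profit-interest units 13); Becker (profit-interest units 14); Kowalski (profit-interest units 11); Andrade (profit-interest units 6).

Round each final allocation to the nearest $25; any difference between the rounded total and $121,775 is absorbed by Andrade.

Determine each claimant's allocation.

Total profit-interest units = 66.
Raw shares: Haddad 3/66 × $121,775 = 5,535.23; Marchetti 19/66 × $121,775 = 35,056.44; Lindqvist 13/66 × $121,775 = 23,985.98; Becker 14/66 × $121,775 = 25,831.06; Kowalski 11/66 × $121,775 = 20,295.83; Andrade 6/66 × $121,775 = 11,070.45.
After rounding ($25): Haddad $5,525; Marchetti $35,050; Lindqvist $23,975; Becker $25,825; Kowalski $20,300; Andrade $11,075. Sum = $121,750.
Difference $121,775 − $121,750 = +$25 applied to Andrade: Andrade becomes $11,100.

Haddad: $5,525 | Marchetti: $35,050 | Lindqvist: $23,975 | Becker: $25,825 | Kowalski: $20,300 | Andrade: $11,100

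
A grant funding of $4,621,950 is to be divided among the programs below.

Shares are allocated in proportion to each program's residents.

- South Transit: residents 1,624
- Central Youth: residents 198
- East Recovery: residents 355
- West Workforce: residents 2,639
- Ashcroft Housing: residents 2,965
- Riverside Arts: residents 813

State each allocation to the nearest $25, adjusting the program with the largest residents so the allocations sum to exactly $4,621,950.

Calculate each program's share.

South Transit: $873,400 | Central Youth: $106,475 | East Recovery: $190,925 | West Workforce: $1,419,275 | Ashcroft Housing: $1,594,625 | Riverside Arts: $437,250

Sum of residents: 8,594.
Pro-rata amounts: South Transit 1,624/8,594 × $4,621,950 = 873,405.49; Central Youth 198/8,594 × $4,621,950 = 106,486.63; East Recovery 355/8,594 × $4,621,950 = 190,923.00; West Workforce 2,639/8,594 × $4,621,950 = 1,419,283.92; Ashcroft Housing 2,965/8,594 × $4,621,950 = 1,594,610.40; Riverside Arts 813/8,594 × $4,621,950 = 437,240.56.
Rounded to nearest $25: South Transit $873,400; Central Youth $106,475; East Recovery $190,925; West Workforce $1,419,275; Ashcroft Housing $1,594,600; Riverside Arts $437,250. Sum = $4,621,925.
Difference $4,621,950 − $4,621,925 = +$25 applied to largest residents (Ashcroft Housing): Ashcroft Housing becomes $1,594,625.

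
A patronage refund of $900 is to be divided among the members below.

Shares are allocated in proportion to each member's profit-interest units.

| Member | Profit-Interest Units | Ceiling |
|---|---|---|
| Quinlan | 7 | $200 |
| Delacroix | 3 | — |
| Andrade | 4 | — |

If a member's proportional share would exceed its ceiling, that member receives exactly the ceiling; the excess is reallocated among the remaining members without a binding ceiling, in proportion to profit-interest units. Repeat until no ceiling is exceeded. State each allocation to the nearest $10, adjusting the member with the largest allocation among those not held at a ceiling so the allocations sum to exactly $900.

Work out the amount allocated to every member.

Sum of profit-interest units: 14.
Unconstrained shares: Quinlan 450.00; Delacroix 192.86; Andrade 257.14.
Capped: Quinlan ($200); remaining pool $700 reallocated over remaining profit-interest units 7.
Shares after redistribution: Delacroix 300.00 → $300; Andrade 400.00 → $400.

Quinlan: $200; Delacroix: $300; Andrade: $400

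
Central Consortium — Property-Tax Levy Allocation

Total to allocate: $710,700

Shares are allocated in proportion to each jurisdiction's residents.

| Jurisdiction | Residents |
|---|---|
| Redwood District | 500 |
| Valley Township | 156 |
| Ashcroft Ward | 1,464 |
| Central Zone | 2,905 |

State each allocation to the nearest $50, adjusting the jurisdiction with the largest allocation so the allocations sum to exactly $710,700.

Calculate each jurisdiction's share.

Redwood District: $70,700 · Valley Township: $22,050 · Ashcroft Ward: $207,050 · Central Zone: $410,900

Residents total: 5,025.
Unrounded shares: Redwood District 500/5,025 × $710,700 = 70,716.42; Valley Township 156/5,025 × $710,700 = 22,063.52; Ashcroft Ward 1,464/5,025 × $710,700 = 207,057.67; Central Zone 2,905/5,025 × $710,700 = 410,862.39.
Rounded to nearest $50: Redwood District $70,700; Valley Township $22,050; Ashcroft Ward $207,050; Central Zone $410,850. Sum = $710,650.
Difference $710,700 − $710,650 = +$50 applied to largest allocation (Central Zone): Central Zone becomes $410,900.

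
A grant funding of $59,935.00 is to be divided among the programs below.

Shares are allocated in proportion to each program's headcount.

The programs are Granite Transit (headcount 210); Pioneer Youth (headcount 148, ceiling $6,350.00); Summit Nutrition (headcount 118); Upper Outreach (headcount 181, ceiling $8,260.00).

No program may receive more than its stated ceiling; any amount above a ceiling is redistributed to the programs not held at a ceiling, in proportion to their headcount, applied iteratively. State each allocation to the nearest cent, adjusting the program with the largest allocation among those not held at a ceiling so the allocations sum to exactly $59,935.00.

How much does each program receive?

Granite Transit: $29,019.05 | Pioneer Youth: $6,350.00 | Summit Nutrition: $16,305.95 | Upper Outreach: $8,260.00

Sum of headcount: 657.
Unconstrained shares: Granite Transit 19,157.3059; Pioneer Youth 13,501.3394; Summit Nutrition 10,764.5814; Upper Outreach 16,511.7732.
Cap binds for Pioneer Youth ($6,350.00), Upper Outreach ($8,260.00); remaining pool $45,325.00 reallocated over remaining headcount 328.
Redistributed shares: Granite Transit 29,019.0549 → $29,019.05; Summit Nutrition 16,305.9451 → $16,305.95.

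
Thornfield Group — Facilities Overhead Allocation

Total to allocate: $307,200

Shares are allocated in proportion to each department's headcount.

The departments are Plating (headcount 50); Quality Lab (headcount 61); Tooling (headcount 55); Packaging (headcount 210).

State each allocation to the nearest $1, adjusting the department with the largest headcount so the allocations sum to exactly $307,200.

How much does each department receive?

Plating: $40,851 | Quality Lab: $49,838 | Tooling: $44,936 | Packaging: $171,575

Combined headcount = 50 + 61 + 55 + 210 = 376.
Raw shares: Plating 40,851.06; Quality Lab 49,838.30; Tooling 44,936.17; Packaging 171,574.47.
Rounded to nearest $1: Plating $40,851; Quality Lab $49,838; Tooling $44,936; Packaging $171,574. Sum = $307,199.
Difference $307,200 − $307,199 = +$1 applied to largest headcount (Packaging): Packaging becomes $171,575.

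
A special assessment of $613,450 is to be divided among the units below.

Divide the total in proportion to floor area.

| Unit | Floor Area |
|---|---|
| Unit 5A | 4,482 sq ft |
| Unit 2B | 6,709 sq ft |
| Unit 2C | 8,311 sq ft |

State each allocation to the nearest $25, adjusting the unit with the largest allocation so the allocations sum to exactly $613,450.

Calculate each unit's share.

Unit 5A: $140,975 · Unit 2B: $211,025 · Unit 2C: $261,450

Sum of floor area: 19,502.
Raw shares: Unit 5A 4,482/19,502 × $613,450 = 140,984.66; Unit 2B 6,709/19,502 × $613,450 = 211,036.61; Unit 2C 8,311/19,502 × $613,450 = 261,428.72.
After rounding ($25): Unit 5A $140,975; Unit 2B $211,025; Unit 2C $261,425. Sum = $613,425.
Difference $613,450 − $613,425 = +$25 applied to largest allocation (Unit 2C): Unit 2C becomes $261,450.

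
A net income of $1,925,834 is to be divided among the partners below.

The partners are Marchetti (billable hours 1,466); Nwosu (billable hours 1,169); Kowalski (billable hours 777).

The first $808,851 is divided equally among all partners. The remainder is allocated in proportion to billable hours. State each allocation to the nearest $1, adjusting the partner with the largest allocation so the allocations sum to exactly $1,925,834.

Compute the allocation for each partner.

Equal tier: $808,851 ÷ 3 = $269,617 apiece.
Remainder $1,116,983 by billable hours (total 3,412): Marchetti 479,922.94 → $479,923; Nwosu 382,694.35 → $382,694; Kowalski 254,365.71 → $254,366.
Totals: Marchetti $269,617 + $479,923 = $749,540; Nwosu $269,617 + $382,694 = $652,311; Kowalski $269,617 + $254,366 = $523,983.

Marchetti: $749,540 · Nwosu: $652,311 · Kowalski: $523,983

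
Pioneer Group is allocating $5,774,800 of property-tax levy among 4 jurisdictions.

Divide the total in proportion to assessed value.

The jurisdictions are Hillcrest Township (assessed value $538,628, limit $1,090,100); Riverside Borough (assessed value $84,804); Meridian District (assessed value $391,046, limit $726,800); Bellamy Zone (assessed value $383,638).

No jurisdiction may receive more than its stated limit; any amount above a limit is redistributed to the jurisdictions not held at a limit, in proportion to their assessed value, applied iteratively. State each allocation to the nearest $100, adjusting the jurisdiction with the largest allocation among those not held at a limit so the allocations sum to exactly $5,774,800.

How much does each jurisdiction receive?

Combined assessed value = 1,398,116.
Proportional shares (ignoring caps): Hillcrest Township 2,224,757.44; Riverside Borough 350,275.76; Meridian District 1,615,182.46; Bellamy Zone 1,584,584.34.
Capped: Hillcrest Township ($1,090,100), Meridian District ($726,800); balance $3,957,900 reallocated over remaining assessed value 468,442.
Shares after redistribution: Riverside Borough 716,515.07 → $716,500; Bellamy Zone 3,241,384.93 → $3,241,400.

Hillcrest Township: $1,090,100 · Riverside Borough: $716,500 · Meridian District: $726,800 · Bellamy Zone: $3,241,400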